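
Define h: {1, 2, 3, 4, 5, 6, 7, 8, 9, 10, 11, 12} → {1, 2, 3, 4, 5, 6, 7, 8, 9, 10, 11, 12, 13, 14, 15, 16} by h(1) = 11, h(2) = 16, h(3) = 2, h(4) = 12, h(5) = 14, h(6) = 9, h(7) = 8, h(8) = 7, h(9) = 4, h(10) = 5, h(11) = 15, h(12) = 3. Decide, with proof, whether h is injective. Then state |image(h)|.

The values h(1), …, h(12) are 11, 16, 2, 12, 14, 9, 8, 7, 4, 5, 15, 3 — all distinct.
So h(a) = h(b) only when a = b, and h is injective.
The image of h is {2, 3, 4, 5, 7, 8, 9, 11, 12, 14, 15, 16}, which has 12 elements.

12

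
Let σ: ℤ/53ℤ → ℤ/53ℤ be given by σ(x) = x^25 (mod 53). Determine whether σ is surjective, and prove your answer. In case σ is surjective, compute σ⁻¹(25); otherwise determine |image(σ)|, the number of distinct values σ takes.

17

Since 53 is prime, the nonzero elements of ℤ/53ℤ form a cyclic group of order 52.
As gcd(25, 52) = 1, raising to the 25th power is a bijection on this group: if s^25 ≡ t^25 then (st^{−1})^25 = 1, and the only element of order dividing gcd(25, 52) = 1 is 1, so s = t.
With σ(0) = 0 this makes σ injective on all of ℤ/53ℤ, hence bijective (finite equal-size domain and codomain). In particular σ is surjective.
Since σ is surjective, we find the preimage of 25. The inverse of x ↦ x^25 on (ℤ/53ℤ)^× is x ↦ x^25, because 25·25 = 625 = 12·52 + 1 ≡ 1 (mod 52) and x^{52} = 1 for x ≠ 0 (Fermat). So σ⁻¹(25) = 25^25 mod 53.
Repeated squaring mod 53: 25^1 ≡ 25, 25^2 ≡ 25² = 625 ≡ 42, 25^4 ≡ 42² = 1764 ≡ 15, 25^8 ≡ 15² = 225 ≡ 13, 25^16 ≡ 13² = 169 ≡ 10. Since 25 = 16 + 8 + 1, 25^25 ≡ 10·13·25: 10·13 = 130 ≡ 24, then 24·25 = 600 ≡ 17. So 25^25 ≡ 17 (mod 53).
Hence σ⁻¹(25) = 17.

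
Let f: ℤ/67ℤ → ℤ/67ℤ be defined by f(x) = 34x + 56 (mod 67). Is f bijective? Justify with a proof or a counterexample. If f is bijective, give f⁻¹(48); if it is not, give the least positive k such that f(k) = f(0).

51

Suppose f(x_1) = f(x_2) in ℤ/67ℤ. Then 34x_1 + 56 ≡ 34x_2 + 56 (mod 67), hence 34(x_1 − x_2) ≡ 0 (mod 67).
Since gcd(34, 67) = 1, 34 is invertible modulo 67, therefore x_1 − x_2 ≡ 0 (mod 67), i.e. x_1 = x_2.
We now compute 34⁻¹ mod 67 explicitly. Euclid's algorithm: 67 = 1·34 + 33, 34 = 1·33 + 1; back-substituting gives 1 = 2·34 − 1·67, so 34⁻¹ ≡ 2 (mod 67).
For any y ∈ ℤ/67ℤ, x = 2(y − 56) mod 67 satisfies f(x) = 34·2(y − 56) + 56 ≡ y (since 34·2 ≡ 1 mod 67). So every y has a preimage.
So f is bijective.
Since f is bijective, we find f⁻¹(48): we need 34x ≡ 48 − 56 ≡ 59 (mod 67). Using 34⁻¹ = 2: x ≡ 2·59 = 118 = 1·67 + 51, so x = 51.
Check: f(51) = 34·51 + 56 = 1790 = 26·67 + 48 ≡ 48 (mod 67).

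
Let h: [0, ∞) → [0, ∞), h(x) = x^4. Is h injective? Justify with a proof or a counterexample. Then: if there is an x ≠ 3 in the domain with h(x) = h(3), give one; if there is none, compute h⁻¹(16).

On [0, ∞), x ↦ x^4 is strictly increasing, so h(a) = h(b) forces a = b. So h is injective.
Since x ↦ x^4 is strictly increasing on [0, ∞), it is injective there, so no x ≠ 3 in the domain has h(x) = h(3). We therefore compute h⁻¹(16) = 16^{1/4} = 2 (indeed 2^4 = 16).

2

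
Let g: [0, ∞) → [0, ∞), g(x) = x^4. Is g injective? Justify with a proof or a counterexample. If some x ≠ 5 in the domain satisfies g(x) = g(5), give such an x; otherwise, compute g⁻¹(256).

On [0, ∞), x ↦ x^4 is strictly increasing, so g(x_1) = g(x_2) forces x_1 = x_2. Thus g is injective.
Since x ↦ x^4 is strictly increasing on [0, ∞), it is injective there, so no x ≠ 5 in the domain has g(x) = g(5). We therefore compute g⁻¹(256) = 256^{1/4} = 4 (indeed 4^4 = 256).

4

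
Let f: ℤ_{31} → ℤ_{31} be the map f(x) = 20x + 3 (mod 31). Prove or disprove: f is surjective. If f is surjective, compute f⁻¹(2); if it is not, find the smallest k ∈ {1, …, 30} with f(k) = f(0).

Since gcd(20, 31) = 1, 20 is invertible modulo 31. Euclid's algorithm: 31 = 1·20 + 11, 20 = 1·11 + 9, 11 = 1·9 + 2, 9 = 4·2 + 1; back-substituting gives 1 = 14·20 − 9·31, so 20⁻¹ ≡ 14 (mod 31).
Then y ↦ 14(y − 3) is a two-sided inverse to f, so every y ∈ ℤ_{31} has a preimage.
Therefore f is surjective.
Since f is surjective, we find f⁻¹(2): we need 20x ≡ 2 − 3 ≡ 30 (mod 31). Using 20⁻¹ = 14: x ≡ 14·30 = 420 = 13·31 + 17, so x = 17.
Check: f(17) = 20·17 + 3 = 343 = 11·31 + 2 ≡ 2 (mod 31).

17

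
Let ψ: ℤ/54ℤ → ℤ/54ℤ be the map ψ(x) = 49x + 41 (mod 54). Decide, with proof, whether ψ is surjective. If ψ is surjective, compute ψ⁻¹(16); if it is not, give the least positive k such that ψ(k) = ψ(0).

5

Since gcd(49, 54) = 1, 49 is invertible modulo 54. Euclid's algorithm: 54 = 1·49 + 5, 49 = 9·5 + 4, 5 = 1·4 + 1; back-substituting gives 1 = 43·49 − 39·54, so 49⁻¹ ≡ 43 (mod 54).
Then y ↦ 43(y − 41) is a two-sided inverse to ψ, so every y ∈ ℤ/54ℤ has a preimage.
So ψ is surjective.
Since ψ is surjective, we compute ψ⁻¹(16): solve 49x + 41 ≡ 16 (mod 54), i.e. 49x ≡ 29 (mod 54).
Multiplying by 49⁻¹ = 43 gives x ≡ 43·29 = 1247 = 23·54 + 5 ≡ 5 (mod 54).
Check: ψ(5) = 49·5 + 41 = 286 = 5·54 + 16 ≡ 16 (mod 54).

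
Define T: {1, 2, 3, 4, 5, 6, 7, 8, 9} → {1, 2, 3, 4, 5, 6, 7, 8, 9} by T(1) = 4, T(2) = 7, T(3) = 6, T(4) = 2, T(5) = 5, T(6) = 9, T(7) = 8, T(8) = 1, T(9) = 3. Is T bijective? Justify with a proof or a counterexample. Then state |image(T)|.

The values 4, 7, 6, 2, 5, 9, 8, 1, 3 are a permutation of {1, 2, 3, 4, 5, 6, 7, 8, 9}: each element appears exactly once.
So T is injective and surjective, hence bijective.
The image of T is {1, 2, 3, 4, 5, 6, 7, 8, 9}, which has 9 elements.

9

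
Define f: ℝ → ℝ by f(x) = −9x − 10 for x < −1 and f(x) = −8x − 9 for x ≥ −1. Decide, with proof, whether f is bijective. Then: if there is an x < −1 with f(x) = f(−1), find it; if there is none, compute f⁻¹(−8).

-1/8

Both pieces are strictly decreasing (slopes −9 and −8), so each is injective on its own interval.
The left piece maps (−∞, −1) onto (−1, ∞); the right piece maps [−1, ∞) onto (−∞, −1].
Since −1 = −1, the images partition ℝ: f is injective and surjective, hence bijective.
Because the two images are disjoint, no x < −1 has f(x) = f(−1), so we compute f⁻¹(−8): −8 lies in (−∞, −1], so solve −8x − 9 = −8: x = (−8 + 9)/(−8) = −1/8.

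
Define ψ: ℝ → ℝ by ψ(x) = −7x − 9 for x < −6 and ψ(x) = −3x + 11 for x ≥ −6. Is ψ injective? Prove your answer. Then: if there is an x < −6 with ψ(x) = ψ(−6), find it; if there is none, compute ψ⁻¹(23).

-4

Both pieces are strictly decreasing (slopes −7 and −3), so each is injective on its own interval.
The left piece maps (−∞, −6) onto (33, ∞); the right piece maps [−6, ∞) onto (−∞, 29].
These images are disjoint, so no value is attained by both pieces. So ψ is injective.
Because the two images are disjoint, no x < −6 has ψ(x) = ψ(−6), so we compute ψ⁻¹(23): 23 lies in (−∞, 29], so solve −3x + 11 = 23: x = (23 − 11)/(−3) = −4.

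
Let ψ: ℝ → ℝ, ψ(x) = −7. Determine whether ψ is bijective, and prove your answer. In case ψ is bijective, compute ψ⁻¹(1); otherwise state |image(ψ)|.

ψ(0) = −7 = ψ(1) with 0 ≠ 1, so ψ is not injective, hence not bijective.
Since ψ is not bijective, we state |image(ψ)|: the image of ψ is {−7}, which has 1 element.

1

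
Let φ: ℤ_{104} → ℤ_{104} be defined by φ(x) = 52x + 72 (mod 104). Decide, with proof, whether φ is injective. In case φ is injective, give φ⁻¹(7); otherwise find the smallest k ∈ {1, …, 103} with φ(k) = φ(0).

We have gcd(52, 104) = 52 > 1. Taking x_1 = 0 and x_2 = 2: φ(0) = 72 and φ(2) = 52·2 + 72 = 176 ≡ 72 (mod 104).
So φ(0) = φ(2) while 0 ≠ 2, hence φ is not injective.
Since φ is not injective, we find the least positive k with φ(k) = φ(0): this means 52k ≡ 0 (mod 104), i.e. 104 ∣ 52k. Since gcd(52, 104) = 52, dividing through by 52 this holds exactly when 2 ∣ k.
The smallest positive such k is 2.

2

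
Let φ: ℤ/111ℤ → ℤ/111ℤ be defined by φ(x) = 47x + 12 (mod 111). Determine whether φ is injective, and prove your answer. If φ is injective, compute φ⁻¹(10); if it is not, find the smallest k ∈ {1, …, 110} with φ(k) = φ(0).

If φ(x_1) = φ(x_2), then 47x_1 ≡ 47x_2 (mod 111). Because gcd(47, 111) = 1, we may cancel 47 to get x_1 ≡ x_2 (mod 111).
Thus φ is injective.
We now compute 47⁻¹ mod 111 explicitly. Euclid's algorithm: 111 = 2·47 + 17, 47 = 2·17 + 13, 17 = 1·13 + 4, 13 = 3·4 + 1; back-substituting gives 1 = 26·47 − 11·111, so 47⁻¹ ≡ 26 (mod 111).
Since φ is injective, we find φ⁻¹(10): we need 47x ≡ 10 − 12 ≡ 109 (mod 111). Using 47⁻¹ = 26: x ≡ 26·109 = 2834 = 25·111 + 59, so x = 59.
Check: φ(59) = 47·59 + 12 = 2785 = 25·111 + 10 ≡ 10 (mod 111).

59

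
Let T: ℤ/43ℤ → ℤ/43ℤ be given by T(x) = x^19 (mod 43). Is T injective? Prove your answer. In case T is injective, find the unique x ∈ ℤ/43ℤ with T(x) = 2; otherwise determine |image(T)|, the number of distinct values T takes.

8

Since 43 is prime, the nonzero elements of ℤ/43ℤ form a cyclic group of order 42.
As gcd(19, 42) = 1, raising to the 19th power is a bijection on this group: if a^19 ≡ b^19 then (ab^{−1})^19 = 1, and the only element of order dividing gcd(19, 42) = 1 is 1, so a = b.
With T(0) = 0 this makes T injective on all of ℤ/43ℤ, hence bijective (finite equal-size domain and codomain). In particular T is injective.
Since T is injective, we find the preimage of 2. The inverse of x ↦ x^19 on (ℤ/43ℤ)^× is x ↦ x^31, because 19·31 = 589 = 14·42 + 1 ≡ 1 (mod 42) and x^{42} = 1 for x ≠ 0 (Fermat). So T⁻¹(2) = 2^31 mod 43.
Repeated squaring mod 43: 2^1 ≡ 2, 2^2 ≡ 2² = 4, 2^4 ≡ 4² = 16, 2^8 ≡ 16² = 256 ≡ 41, 2^16 ≡ 41² = 1681 ≡ 4. Since 31 = 16 + 8 + 4 + 2 + 1, 2^31 ≡ 4·41·16·4·2: 4·41 = 164 ≡ 35, then 35·16 = 560 ≡ 1, then 1·4 = 4, then 4·2 = 8. So 2^31 ≡ 8 (mod 43).
Hence T⁻¹(2) = 8.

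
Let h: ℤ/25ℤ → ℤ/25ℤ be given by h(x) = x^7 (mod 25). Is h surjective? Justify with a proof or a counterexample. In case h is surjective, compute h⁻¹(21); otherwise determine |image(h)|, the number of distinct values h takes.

h(0) = 0^7 = 0.
h(5): Repeated squaring mod 25: 5^1 ≡ 5, 5^2 ≡ 5² = 25 ≡ 0, 5^4 ≡ 0² = 0. Since 7 = 4 + 2 + 1, 5^7 ≡ 0·0·5: 0·0 = 0, then 0·5 = 0. So 5^7 ≡ 0 (mod 25).
So h(0) = h(5) = 0 while 0 ≠ 5, hence h is not injective.
A non-injective map from the 25-element set ℤ/25ℤ to itself takes at most 24 distinct values, so it cannot be surjective. So h is not surjective.
Since h is not surjective, we determine |image(h)|. Computing x^7 mod 25 for each x (by repeated squaring, reducing mod 25 at every step), the values h(0), h(1), …, h(24) are: 0, 1, 3, 12, 9, 0, 11, 18, 2, 19, 0, 21, 8, 17, 4, 0, 6, 23, 7, 14, 0, 16, 13, 22, 24.
The distinct values are {0, 1, 2, 3, 4, 6, 7, 8, 9, 11, 12, 13, 14, 16, 17, 18, 19, 21, 22, 23, 24}; there are 21 of them.

21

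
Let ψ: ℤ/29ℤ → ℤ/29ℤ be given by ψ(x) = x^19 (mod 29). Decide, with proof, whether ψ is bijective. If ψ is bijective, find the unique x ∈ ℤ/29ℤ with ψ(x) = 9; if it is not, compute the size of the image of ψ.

4

Since 29 is prime, the nonzero elements of ℤ/29ℤ form a cyclic group of order 28.
As gcd(19, 28) = 1, raising to the 19th power is a bijection on this group: if u^19 ≡ v^19 then (uv^{−1})^19 = 1, and the only element of order dividing gcd(19, 28) = 1 is 1, so u = v.
With ψ(0) = 0 this makes ψ injective on all of ℤ/29ℤ, hence bijective (finite equal-size domain and codomain). In particular ψ is bijective.
Since ψ is bijective, we find the preimage of 9. The inverse of x ↦ x^19 on (ℤ/29ℤ)^× is x ↦ x^3, because 19·3 = 57 = 2·28 + 1 ≡ 1 (mod 28) and x^{28} = 1 for x ≠ 0 (Fermat). So ψ⁻¹(9) = 9^3 mod 29.
Repeated squaring mod 29: 9^1 ≡ 9, 9^2 ≡ 9² = 81 ≡ 23. Since 3 = 2 + 1, 9^3 ≡ 23·9: 23·9 = 207 ≡ 4. So 9^3 ≡ 4 (mod 29).
Hence ψ⁻¹(9) = 4.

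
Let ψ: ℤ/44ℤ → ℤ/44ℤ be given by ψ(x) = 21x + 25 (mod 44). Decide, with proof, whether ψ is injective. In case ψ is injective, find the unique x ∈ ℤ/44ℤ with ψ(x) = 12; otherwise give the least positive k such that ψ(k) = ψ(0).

35

Suppose ψ(a) = ψ(b) in ℤ/44ℤ. Then 21a + 25 ≡ 21b + 25 (mod 44), hence 21(a − b) ≡ 0 (mod 44).
Since gcd(21, 44) = 1, 21 is invertible modulo 44, hence a − b ≡ 0 (mod 44), i.e. a = b.
Hence ψ is injective.
We now compute 21⁻¹ mod 44 explicitly. Euclid's algorithm: 44 = 2·21 + 2, 21 = 10·2 + 1; back-substituting gives 1 = 21·21 − 10·44, so 21⁻¹ ≡ 21 (mod 44).
Since ψ is injective, we find ψ⁻¹(12): we need 21x ≡ 12 − 25 ≡ 31 (mod 44). Using 21⁻¹ = 21: x ≡ 21·31 = 651 = 14·44 + 35, so x = 35.
Check: ψ(35) = 21·35 + 25 = 760 = 17·44 + 12 ≡ 12 (mod 44).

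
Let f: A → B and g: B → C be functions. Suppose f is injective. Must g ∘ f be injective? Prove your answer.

No. Take A = B = C = {0, 1}, f = identity (injective), and g(x) = 0 for every x.
Then (g ∘ f)(0) = 0 = (g ∘ f)(1) with 0 ≠ 1, so g ∘ f is not injective.

not injective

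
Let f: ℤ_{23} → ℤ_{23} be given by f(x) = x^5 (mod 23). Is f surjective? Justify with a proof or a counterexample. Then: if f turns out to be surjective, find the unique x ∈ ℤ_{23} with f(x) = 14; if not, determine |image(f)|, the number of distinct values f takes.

Since 23 is prime, the nonzero elements of ℤ_{23} form a cyclic group of order 22.
As gcd(5, 22) = 1, raising to the 5th power is a bijection on this group: if x_1^5 ≡ x_2^5 then (x_1x_2^{−1})^5 = 1, and the only element of order dividing gcd(5, 22) = 1 is 1, so x_1 = x_2.
With f(0) = 0 this makes f injective on all of ℤ_{23}, hence bijective (finite equal-size domain and codomain). In particular f is surjective.
Since f is surjective, we find the preimage of 14. The inverse of x ↦ x^5 on (ℤ_{23})^× is x ↦ x^9, because 5·9 = 45 = 2·22 + 1 ≡ 1 (mod 22) and x^{22} = 1 for x ≠ 0 (Fermat). So f⁻¹(14) = 14^9 mod 23.
Repeated squaring mod 23: 14^1 ≡ 14, 14^2 ≡ 14² = 196 ≡ 12, 14^4 ≡ 12² = 144 ≡ 6, 14^8 ≡ 6² = 36 ≡ 13. Since 9 = 8 + 1, 14^9 ≡ 13·14: 13·14 = 182 ≡ 21. So 14^9 ≡ 21 (mod 23).
Hence f⁻¹(14) = 21.

21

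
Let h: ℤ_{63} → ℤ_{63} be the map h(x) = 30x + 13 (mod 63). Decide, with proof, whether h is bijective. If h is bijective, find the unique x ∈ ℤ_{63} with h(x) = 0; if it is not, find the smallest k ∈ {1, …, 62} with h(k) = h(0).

Recall that injectivity means: for all x_1, x_2 in the domain, h(x_1) = h(x_2) implies x_1 = x_2.
We have gcd(30, 63) = 3 > 1. Taking x_1 = 0 and x_2 = 21: h(0) = 13 and h(21) = 30·21 + 13 = 643 ≡ 13 (mod 63).
So h(0) = h(21) while 0 ≠ 21, so h is not injective, hence not bijective.
Since h is not bijective, we find the least positive k with h(k) = h(0): this means 30k ≡ 0 (mod 63), i.e. 63 ∣ 30k. Since gcd(30, 63) = 3, dividing through by 3 this holds exactly when 21 ∣ 10k, and as gcd(10, 21) = 1, exactly when 21 ∣ k.
The smallest positive such k is 21.

21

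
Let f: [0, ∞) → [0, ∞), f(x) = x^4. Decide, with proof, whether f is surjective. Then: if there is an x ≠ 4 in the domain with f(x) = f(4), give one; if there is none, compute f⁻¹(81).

3

For any y ∈ [0, ∞), x = y^{1/4} ∈ [0, ∞) gives f(x) = y, so f is surjective.
Since x ↦ x^4 is strictly increasing on [0, ∞), it is injective there, so no x ≠ 4 in the domain has f(x) = f(4). We therefore compute f⁻¹(81) = 81^{1/4} = 3 (indeed 3^4 = 81).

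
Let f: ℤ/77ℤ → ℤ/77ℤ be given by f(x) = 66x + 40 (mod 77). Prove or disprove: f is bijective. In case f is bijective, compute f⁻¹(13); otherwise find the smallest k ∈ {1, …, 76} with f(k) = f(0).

We have gcd(66, 77) = 11 > 1. Taking a = 0 and b = 7: f(0) = 40 and f(7) = 66·7 + 40 = 502 ≡ 40 (mod 77).
So f(0) = f(7) while 0 ≠ 7, thus f is not injective, hence not bijective.
Since f is not bijective, we find the least positive k with f(k) = f(0): this means 66k ≡ 0 (mod 77), i.e. 77 ∣ 66k. Since gcd(66, 77) = 11, dividing through by 11 this holds exactly when 7 ∣ 6k, and as gcd(6, 7) = 1, exactly when 7 ∣ k.
The smallest positive such k is 7.

7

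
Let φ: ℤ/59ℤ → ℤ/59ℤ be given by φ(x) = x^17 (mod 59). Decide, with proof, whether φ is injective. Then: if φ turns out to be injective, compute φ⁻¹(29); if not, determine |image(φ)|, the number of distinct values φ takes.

26

Since 59 is prime, the nonzero elements of ℤ/59ℤ form a cyclic group of order 58.
As gcd(17, 58) = 1, raising to the 17th power is a bijection on this group: if s^17 ≡ t^17 then (st^{−1})^17 = 1, and the only element of order dividing gcd(17, 58) = 1 is 1, so s = t.
With φ(0) = 0 this makes φ injective on all of ℤ/59ℤ, hence bijective (finite equal-size domain and codomain). In particular φ is injective.
Since φ is injective, we find the preimage of 29. The inverse of x ↦ x^17 on (ℤ/59ℤ)^× is x ↦ x^41, because 17·41 = 697 = 12·58 + 1 ≡ 1 (mod 58) and x^{58} = 1 for x ≠ 0 (Fermat). So φ⁻¹(29) = 29^41 mod 59.
Repeated squaring mod 59: 29^1 ≡ 29, 29^2 ≡ 29² = 841 ≡ 15, 29^4 ≡ 15² = 225 ≡ 48, 29^8 ≡ 48² = 2304 ≡ 3, 29^16 ≡ 3² = 9, 29^32 ≡ 9² = 81 ≡ 22. Since 41 = 32 + 8 + 1, 29^41 ≡ 22·3·29: 22·3 = 66 ≡ 7, then 7·29 = 203 ≡ 26. So 29^41 ≡ 26 (mod 59).
Hence φ⁻¹(29) = 26.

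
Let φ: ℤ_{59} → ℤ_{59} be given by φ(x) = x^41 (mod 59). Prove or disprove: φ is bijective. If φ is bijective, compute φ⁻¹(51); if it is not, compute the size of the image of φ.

Since 59 is prime, the nonzero elements of ℤ_{59} form a cyclic group of order 58.
As gcd(41, 58) = 1, raising to the 41st power is a bijection on this group: if u^41 ≡ v^41 then (uv^{−1})^41 = 1, and the only element of order dividing gcd(41, 58) = 1 is 1, so u = v.
With φ(0) = 0 this makes φ injective on all of ℤ_{59}, hence bijective (finite equal-size domain and codomain). In particular φ is bijective.
Since φ is bijective, we find the preimage of 51. The inverse of x ↦ x^41 on (ℤ_{59})^× is x ↦ x^17, because 41·17 = 697 = 12·58 + 1 ≡ 1 (mod 58) and x^{58} = 1 for x ≠ 0 (Fermat). So φ⁻¹(51) = 51^17 mod 59.
Repeated squaring mod 59: 51^1 ≡ 51, 51^2 ≡ 51² = 2601 ≡ 5, 51^4 ≡ 5² = 25, 51^8 ≡ 25² = 625 ≡ 35, 51^16 ≡ 35² = 1225 ≡ 45. Since 17 = 16 + 1, 51^17 ≡ 45·51: 45·51 = 2295 ≡ 53. So 51^17 ≡ 53 (mod 59).
Hence φ⁻¹(51) = 53.

53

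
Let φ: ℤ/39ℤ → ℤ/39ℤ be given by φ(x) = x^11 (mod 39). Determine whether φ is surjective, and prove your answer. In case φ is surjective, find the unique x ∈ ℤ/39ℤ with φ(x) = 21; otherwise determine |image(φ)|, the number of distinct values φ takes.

18

Computing x^11 mod 39 for each x (by repeated squaring, reducing mod 39 at every step), the values φ(0), φ(1), …, φ(38) are: 0, 1, 20, 9, 10, 8, 24, 28, 5, 3, 4, 32, 12, 13, 14, 33, 22, 23, 21, 37, 2, 18, 16, 17, 6, 25, 26, 27, 7, 35, 36, 34, 11, 15, 31, 29, 30, 19, 38.
Every element of ℤ/39ℤ appears exactly once in this list, so φ is a bijection, and in particular surjective.
Since φ is surjective, we read off the preimage of 21 from the same table: φ(18) = 21, so φ⁻¹(21) = 18.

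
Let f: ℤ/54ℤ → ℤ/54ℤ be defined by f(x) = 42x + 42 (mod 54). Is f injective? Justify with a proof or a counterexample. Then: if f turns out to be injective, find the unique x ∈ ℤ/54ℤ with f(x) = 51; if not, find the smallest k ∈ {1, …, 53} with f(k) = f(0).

9

Recall: f is injective when f(u) = f(v) forces u = v.
We have gcd(42, 54) = 6 > 1. Taking u = 0 and v = 9: f(0) = 42 and f(9) = 42·9 + 42 = 420 ≡ 42 (mod 54).
So f(0) = f(9) while 0 ≠ 9, therefore f is not injective.
Since f is not injective, we find the least positive k with f(k) = f(0): this means 42k ≡ 0 (mod 54), i.e. 54 ∣ 42k. Since gcd(42, 54) = 6, dividing through by 6 this holds exactly when 9 ∣ 7k, and as gcd(7, 9) = 1, exactly when 9 ∣ k.
The smallest positive such k is 9.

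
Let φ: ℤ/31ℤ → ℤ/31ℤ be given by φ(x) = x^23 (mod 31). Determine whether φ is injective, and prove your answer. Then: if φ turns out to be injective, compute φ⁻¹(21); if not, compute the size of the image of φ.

Since 31 is prime, the nonzero elements of ℤ/31ℤ form a cyclic group of order 30.
As gcd(23, 30) = 1, raising to the 23rd power is a bijection on this group: if x_1^23 ≡ x_2^23 then (x_1x_2^{−1})^23 = 1, and the only element of order dividing gcd(23, 30) = 1 is 1, so x_1 = x_2.
With φ(0) = 0 this makes φ injective on all of ℤ/31ℤ, hence bijective (finite equal-size domain and codomain). In particular φ is injective.
Since φ is injective, we find the preimage of 21. The inverse of x ↦ x^23 on (ℤ/31ℤ)^× is x ↦ x^17, because 23·17 = 391 = 13·30 + 1 ≡ 1 (mod 30) and x^{30} = 1 for x ≠ 0 (Fermat). So φ⁻¹(21) = 21^17 mod 31.
Repeated squaring mod 31: 21^1 ≡ 21, 21^2 ≡ 21² = 441 ≡ 7, 21^4 ≡ 7² = 49 ≡ 18, 21^8 ≡ 18² = 324 ≡ 14, 21^16 ≡ 14² = 196 ≡ 10. Since 17 = 16 + 1, 21^17 ≡ 10·21: 10·21 = 210 ≡ 24. So 21^17 ≡ 24 (mod 31).
Hence φ⁻¹(21) = 24.

24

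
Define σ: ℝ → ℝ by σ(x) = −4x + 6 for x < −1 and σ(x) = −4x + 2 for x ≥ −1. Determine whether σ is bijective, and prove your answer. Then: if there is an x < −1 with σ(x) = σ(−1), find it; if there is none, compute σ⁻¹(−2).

1

Both pieces are strictly decreasing (slopes −4 and −4), so each is injective on its own interval.
The left piece maps (−∞, −1) onto (10, ∞); the right piece maps [−1, ∞) onto (−∞, 6].
The images leave a gap (10 has no preimage), so σ is not surjective, hence not bijective.
Because the two images are disjoint, no x < −1 has σ(x) = σ(−1), so we compute σ⁻¹(−2): −2 lies in (−∞, 6], so solve −4x + 2 = −2: x = (−2 − 2)/(−4) = 1.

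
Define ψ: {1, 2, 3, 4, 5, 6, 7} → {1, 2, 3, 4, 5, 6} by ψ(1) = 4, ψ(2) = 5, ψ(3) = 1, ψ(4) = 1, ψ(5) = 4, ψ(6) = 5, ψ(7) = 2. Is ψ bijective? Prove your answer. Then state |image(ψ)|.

4

ψ(3) = 1 = ψ(4) with 3 ≠ 4, so ψ is not injective, hence not bijective.
The image of ψ is {1, 2, 4, 5}, which has 4 elements.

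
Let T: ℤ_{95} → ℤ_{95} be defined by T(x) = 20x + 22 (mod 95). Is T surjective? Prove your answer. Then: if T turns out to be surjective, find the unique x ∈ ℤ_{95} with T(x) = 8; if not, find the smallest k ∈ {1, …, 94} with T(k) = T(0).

Since gcd(20, 95) = 5, we have 20x ≡ 0 (mod 5) for all x, so T(x) ≡ 2 (mod 5).
But 0 ≢ 2 (mod 5), so 0 ∈ ℤ_{95} has no preimage. So T is not surjective.
Since T is not surjective, we find the least positive k with T(k) = T(0): this means 20k ≡ 0 (mod 95), i.e. 95 ∣ 20k. Since gcd(20, 95) = 5, dividing through by 5 this holds exactly when 19 ∣ 4k, and as gcd(4, 19) = 1, exactly when 19 ∣ k.
The smallest positive such k is 19.

19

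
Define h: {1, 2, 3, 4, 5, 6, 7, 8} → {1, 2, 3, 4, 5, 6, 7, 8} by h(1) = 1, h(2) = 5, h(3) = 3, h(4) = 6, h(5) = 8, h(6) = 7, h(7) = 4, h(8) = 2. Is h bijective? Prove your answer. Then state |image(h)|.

The values 1, 5, 3, 6, 8, 7, 4, 2 are a permutation of {1, 2, 3, 4, 5, 6, 7, 8}: each element appears exactly once.
So h is injective and surjective, hence bijective.
The image of h is {1, 2, 3, 4, 5, 6, 7, 8}, which has 8 elements.

8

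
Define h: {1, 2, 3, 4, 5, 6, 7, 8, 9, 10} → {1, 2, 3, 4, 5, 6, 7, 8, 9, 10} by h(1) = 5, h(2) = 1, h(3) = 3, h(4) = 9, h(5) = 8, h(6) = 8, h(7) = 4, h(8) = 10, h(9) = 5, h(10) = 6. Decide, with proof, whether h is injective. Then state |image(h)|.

h(5) = 8 = h(6) with 5 ≠ 6, so h is not injective.
The image of h is {1, 3, 4, 5, 6, 8, 9, 10}, which has 8 elements.

8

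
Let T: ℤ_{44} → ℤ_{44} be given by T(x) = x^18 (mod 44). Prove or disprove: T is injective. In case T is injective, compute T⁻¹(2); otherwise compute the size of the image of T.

12

T(10): Repeated squaring mod 44: 10^1 ≡ 10, 10^2 ≡ 10² = 100 ≡ 12, 10^4 ≡ 12² = 144 ≡ 12, 10^8 ≡ 12² = 144 ≡ 12, 10^16 ≡ 12² = 144 ≡ 12. Since 18 = 16 + 2, 10^18 ≡ 12·12: 12·12 = 144 ≡ 12. So 10^18 ≡ 12 (mod 44).
T(12): Repeated squaring mod 44: 12^1 ≡ 12, 12^2 ≡ 12² = 144 ≡ 12, 12^4 ≡ 12² = 144 ≡ 12, 12^8 ≡ 12² = 144 ≡ 12, 12^16 ≡ 12² = 144 ≡ 12. Since 18 = 16 + 2, 12^18 ≡ 12·12: 12·12 = 144 ≡ 12. So 12^18 ≡ 12 (mod 44).
So T(10) = T(12) = 12 while 10 ≠ 12, so T is not injective.
Since T is not injective, we determine |image(T)|. Computing x^18 mod 44 for each x (by repeated squaring, reducing mod 44 at every step), the values T(0), T(1), …, T(43) are: 0, 1, 36, 5, 20, 37, 4, 9, 16, 25, 12, 33, 12, 25, 16, 9, 4, 37, 20, 5, 36, 1, 0, 1, 36, 5, 20, 37, 4, 9, 16, 25, 12, 33, 12, 25, 16, 9, 4, 37, 20, 5, 36, 1.
The distinct values are {0, 1, 4, 5, 9, 12, 16, 20, 25, 33, 36, 37}; there are 12 of them.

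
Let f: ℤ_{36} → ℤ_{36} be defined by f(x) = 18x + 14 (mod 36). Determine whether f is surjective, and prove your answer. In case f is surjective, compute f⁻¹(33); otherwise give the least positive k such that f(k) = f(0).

Since gcd(18, 36) = 18, we have 18x ≡ 0 (mod 18) for all x, so f(x) ≡ 14 (mod 18).
But 0 ≢ 14 (mod 18), so 0 ∈ ℤ_{36} has no preimage. So f is not surjective.
Since f is not surjective, we find the least positive k with f(k) = f(0): this means 18k ≡ 0 (mod 36), i.e. 36 ∣ 18k. Since gcd(18, 36) = 18, dividing through by 18 this holds exactly when 2 ∣ k.
The smallest positive such k is 2.

2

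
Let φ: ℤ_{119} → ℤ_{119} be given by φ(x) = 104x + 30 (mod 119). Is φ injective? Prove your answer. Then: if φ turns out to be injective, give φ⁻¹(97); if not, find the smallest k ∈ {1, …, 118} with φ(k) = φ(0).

59

Recall: φ is injective when φ(u) = φ(v) forces u = v.
If φ(u) = φ(v), then 104u ≡ 104v (mod 119). Because gcd(104, 119) = 1, we may cancel 104 to get u ≡ v (mod 119).
So φ is injective.
We now compute 104⁻¹ mod 119 explicitly. Euclid's algorithm: 119 = 1·104 + 15, 104 = 6·15 + 14, 15 = 1·14 + 1; back-substituting gives 1 = 111·104 − 97·119, so 104⁻¹ ≡ 111 (mod 119).
Since φ is injective, we compute φ⁻¹(97): solve 104x + 30 ≡ 97 (mod 119), i.e. 104x ≡ 67 (mod 119).
Multiplying by 104⁻¹ = 111 gives x ≡ 111·67 = 7437 = 62·119 + 59 ≡ 59 (mod 119).
Check: φ(59) = 104·59 + 30 = 6166 = 51·119 + 97 ≡ 97 (mod 119).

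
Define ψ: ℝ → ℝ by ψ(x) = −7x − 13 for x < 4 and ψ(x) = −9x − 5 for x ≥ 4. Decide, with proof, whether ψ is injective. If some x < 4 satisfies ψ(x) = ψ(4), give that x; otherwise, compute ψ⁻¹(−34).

3

Both pieces are strictly decreasing (slopes −7 and −9), so each is injective on its own interval.
The left piece maps (−∞, 4) onto (−41, ∞); the right piece maps [4, ∞) onto (−∞, −41].
These images are disjoint, so no value is attained by both pieces. Thus ψ is injective.
Because the two images are disjoint, no x < 4 has ψ(x) = ψ(4), so we compute ψ⁻¹(−34): −34 lies in (−41, ∞), so solve −7x − 13 = −34: x = (−34 + 13)/(−7) = 3.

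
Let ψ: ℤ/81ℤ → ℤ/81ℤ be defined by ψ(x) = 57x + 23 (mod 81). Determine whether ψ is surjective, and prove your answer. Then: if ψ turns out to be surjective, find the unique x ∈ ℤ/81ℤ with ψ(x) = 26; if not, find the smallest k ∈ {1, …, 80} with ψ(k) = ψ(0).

27

Since gcd(57, 81) = 3, we have 57x ≡ 0 (mod 3) for all x, so ψ(x) ≡ 2 (mod 3).
But 0 ≢ 2 (mod 3), so 0 ∈ ℤ/81ℤ has no preimage. So ψ is not surjective.
Since ψ is not surjective, we find the least positive k with ψ(k) = ψ(0): this means 57k ≡ 0 (mod 81), i.e. 81 ∣ 57k. Since gcd(57, 81) = 3, dividing through by 3 this holds exactly when 27 ∣ 19k, and as gcd(19, 27) = 1, exactly when 27 ∣ k.
The smallest positive such k is 27.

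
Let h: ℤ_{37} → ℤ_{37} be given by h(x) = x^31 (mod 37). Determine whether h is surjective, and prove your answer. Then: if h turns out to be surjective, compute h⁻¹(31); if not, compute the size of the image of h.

Since 37 is prime, the nonzero elements of ℤ_{37} form a cyclic group of order 36.
As gcd(31, 36) = 1, raising to the 31st power is a bijection on this group: if x_1^31 ≡ x_2^31 then (x_1x_2^{−1})^31 = 1, and the only element of order dividing gcd(31, 36) = 1 is 1, so x_1 = x_2.
With h(0) = 0 this makes h injective on all of ℤ_{37}, hence bijective (finite equal-size domain and codomain). In particular h is surjective.
Since h is surjective, we find the preimage of 31. The inverse of x ↦ x^31 on (ℤ_{37})^× is x ↦ x^7, because 31·7 = 217 = 6·36 + 1 ≡ 1 (mod 36) and x^{36} = 1 for x ≠ 0 (Fermat). So h⁻¹(31) = 31^7 mod 37.
Repeated squaring mod 37: 31^1 ≡ 31, 31^2 ≡ 31² = 961 ≡ 36, 31^4 ≡ 36² = 1296 ≡ 1. Since 7 = 4 + 2 + 1, 31^7 ≡ 1·36·31: 1·36 = 36, then 36·31 = 1116 ≡ 6. So 31^7 ≡ 6 (mod 37).
Hence h⁻¹(31) = 6.

6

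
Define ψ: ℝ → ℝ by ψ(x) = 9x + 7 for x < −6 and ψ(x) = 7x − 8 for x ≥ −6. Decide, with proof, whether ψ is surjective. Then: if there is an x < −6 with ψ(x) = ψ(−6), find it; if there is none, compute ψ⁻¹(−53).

-19/3

Both pieces are strictly increasing (slopes 9 and 7), so each is injective on its own interval.
The left piece maps (−∞, −6) onto (−∞, −47); the right piece maps [−6, ∞) onto [−50, ∞).
The union (−∞, −47) ∪ [−50, ∞) covers ℝ, so ψ is surjective.
For the follow-up: the images overlap, so an x < −6 with ψ(x) = ψ(−6) exists. ψ(−6) = −50; solving 9x + 7 = −50 for x < −6 gives x = (−50 − 7)/9 = −19/3.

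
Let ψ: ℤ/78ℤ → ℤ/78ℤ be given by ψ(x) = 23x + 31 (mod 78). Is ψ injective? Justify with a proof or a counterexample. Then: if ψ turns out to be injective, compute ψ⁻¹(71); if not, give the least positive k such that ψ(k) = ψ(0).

If ψ(s) = ψ(t), then 23s ≡ 23t (mod 78). Because gcd(23, 78) = 1, we may cancel 23 to get s ≡ t (mod 78).
Hence ψ is injective.
We now compute 23⁻¹ mod 78 explicitly. Euclid's algorithm: 78 = 3·23 + 9, 23 = 2·9 + 5, 9 = 1·5 + 4, 5 = 1·4 + 1; back-substituting gives 1 = 17·23 − 5·78, so 23⁻¹ ≡ 17 (mod 78).
Since ψ is injective, we find ψ⁻¹(71): we need 23x ≡ 71 − 31 ≡ 40 (mod 78). Using 23⁻¹ = 17: x ≡ 17·40 = 680 = 8·78 + 56, so x = 56.
Check: ψ(56) = 23·56 + 31 = 1319 = 16·78 + 71 ≡ 71 (mod 78).

56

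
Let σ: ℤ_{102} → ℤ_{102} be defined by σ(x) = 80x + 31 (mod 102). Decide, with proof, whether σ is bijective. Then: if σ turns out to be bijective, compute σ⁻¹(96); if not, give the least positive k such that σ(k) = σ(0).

51

By definition, σ is injective if σ(u) = σ(v) implies u = v.
We have gcd(80, 102) = 2 > 1. Taking u = 0 and v = 51: σ(0) = 31 and σ(51) = 80·51 + 31 = 4111 ≡ 31 (mod 102).
So σ(0) = σ(51) while 0 ≠ 51, so σ is not injective, hence not bijective.
Since σ is not bijective, we find the least positive k with σ(k) = σ(0): this means 80k ≡ 0 (mod 102), i.e. 102 ∣ 80k. Since gcd(80, 102) = 2, dividing through by 2 this holds exactly when 51 ∣ 40k, and as gcd(40, 51) = 1, exactly when 51 ∣ k.
The smallest positive such k is 51.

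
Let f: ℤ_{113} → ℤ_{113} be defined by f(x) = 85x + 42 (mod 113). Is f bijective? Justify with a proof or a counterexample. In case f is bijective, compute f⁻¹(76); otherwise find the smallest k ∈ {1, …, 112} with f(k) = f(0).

If f(x_1) = f(x_2), then 85x_1 ≡ 85x_2 (mod 113). Because gcd(85, 113) = 1, we may cancel 85 to get x_1 ≡ x_2 (mod 113).
We now compute 85⁻¹ mod 113 explicitly. Euclid's algorithm: 113 = 1·85 + 28, 85 = 3·28 + 1; back-substituting gives 1 = 4·85 − 3·113, so 85⁻¹ ≡ 4 (mod 113).
For any y ∈ ℤ_{113}, x = 4(y − 42) mod 113 satisfies f(x) = 85·4(y − 42) + 42 ≡ y (since 85·4 ≡ 1 mod 113). So every y has a preimage.
Therefore f is bijective.
Since f is bijective, we compute f⁻¹(76): solve 85x + 42 ≡ 76 (mod 113), i.e. 85x ≡ 34 (mod 113).
Multiplying by 85⁻¹ = 4 gives x ≡ 4·34 = 136 = 1·113 + 23 ≡ 23 (mod 113).
Check: f(23) = 85·23 + 42 = 1997 = 17·113 + 76 ≡ 76 (mod 113).

23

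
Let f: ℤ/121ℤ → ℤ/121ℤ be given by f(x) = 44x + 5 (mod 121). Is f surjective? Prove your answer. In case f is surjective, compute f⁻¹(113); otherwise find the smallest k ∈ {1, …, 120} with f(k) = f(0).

11

By definition, surjectivity means every element of the codomain has a preimage under f.
Since gcd(44, 121) = 11, we have 44x ≡ 0 (mod 11) for all x, so f(x) ≡ 5 (mod 11).
But 0 ≢ 5 (mod 11), so 0 ∈ ℤ/121ℤ has no preimage. Therefore f is not surjective.
Since f is not surjective, we find the least positive k with f(k) = f(0): this means 44k ≡ 0 (mod 121), i.e. 121 ∣ 44k. Since gcd(44, 121) = 11, dividing through by 11 this holds exactly when 11 ∣ 4k, and as gcd(4, 11) = 1, exactly when 11 ∣ k.
The smallest positive such k is 11.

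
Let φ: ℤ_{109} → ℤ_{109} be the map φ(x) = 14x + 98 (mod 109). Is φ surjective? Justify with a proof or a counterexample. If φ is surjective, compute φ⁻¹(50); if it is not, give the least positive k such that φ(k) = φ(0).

Since gcd(14, 109) = 1, 14 is invertible modulo 109. Euclid's algorithm: 109 = 7·14 + 11, 14 = 1·11 + 3, 11 = 3·3 + 2, 3 = 1·2 + 1; back-substituting gives 1 = 39·14 − 5·109, so 14⁻¹ ≡ 39 (mod 109).
Then y ↦ 39(y − 98) is a two-sided inverse to φ, so every y ∈ ℤ_{109} has a preimage.
Hence φ is surjective.
Since φ is surjective, we find φ⁻¹(50): we need 14x ≡ 50 − 98 ≡ 61 (mod 109). Using 14⁻¹ = 39: x ≡ 39·61 = 2379 = 21·109 + 90, so x = 90.
Check: φ(90) = 14·90 + 98 = 1358 = 12·109 + 50 ≡ 50 (mod 109).

90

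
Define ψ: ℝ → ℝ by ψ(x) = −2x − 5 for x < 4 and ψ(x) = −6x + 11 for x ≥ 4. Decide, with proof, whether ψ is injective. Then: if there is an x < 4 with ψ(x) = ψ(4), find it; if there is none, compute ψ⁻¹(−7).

1

Both pieces are strictly decreasing (slopes −2 and −6), so each is injective on its own interval.
The left piece maps (−∞, 4) onto (−13, ∞); the right piece maps [4, ∞) onto (−∞, −13].
These images are disjoint, so no value is attained by both pieces. So ψ is injective.
Because the two images are disjoint, no x < 4 has ψ(x) = ψ(4), so we compute ψ⁻¹(−7): −7 lies in (−13, ∞), so solve −2x − 5 = −7: x = (−7 + 5)/(−2) = 1.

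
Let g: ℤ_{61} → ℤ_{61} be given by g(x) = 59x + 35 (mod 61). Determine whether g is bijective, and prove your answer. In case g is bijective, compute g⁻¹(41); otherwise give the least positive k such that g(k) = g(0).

Recall: g is injective when g(s) = g(t) forces s = t.
Suppose g(s) = g(t) in ℤ_{61}. Then 59s + 35 ≡ 59t + 35 (mod 61), hence 59(s − t) ≡ 0 (mod 61).
Since gcd(59, 61) = 1, 59 is invertible modulo 61, thus s − t ≡ 0 (mod 61), i.e. s = t.
We now compute 59⁻¹ mod 61 explicitly. Euclid's algorithm: 61 = 1·59 + 2, 59 = 29·2 + 1; back-substituting gives 1 = 30·59 − 29·61, so 59⁻¹ ≡ 30 (mod 61).
Then y ↦ 30(y − 35) is a two-sided inverse to g, so every y ∈ ℤ_{61} has a preimage.
So g is bijective.
Since g is bijective, we compute g⁻¹(41): solve 59x + 35 ≡ 41 (mod 61), i.e. 59x ≡ 6 (mod 61).
Multiplying by 59⁻¹ = 30 gives x ≡ 30·6 = 180 = 2·61 + 58 ≡ 58 (mod 61).
Check: g(58) = 59·58 + 35 = 3457 = 56·61 + 41 ≡ 41 (mod 61).

58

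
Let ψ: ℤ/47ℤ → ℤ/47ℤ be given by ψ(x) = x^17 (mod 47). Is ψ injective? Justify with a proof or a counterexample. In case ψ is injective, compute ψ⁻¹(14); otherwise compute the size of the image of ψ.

Since 47 is prime, the nonzero elements of ℤ/47ℤ form a cyclic group of order 46.
As gcd(17, 46) = 1, raising to the 17th power is a bijection on this group: if a^17 ≡ b^17 then (ab^{−1})^17 = 1, and the only element of order dividing gcd(17, 46) = 1 is 1, so a = b.
With ψ(0) = 0 this makes ψ injective on all of ℤ/47ℤ, hence bijective (finite equal-size domain and codomain). In particular ψ is injective.
Since ψ is injective, we find the preimage of 14. The inverse of x ↦ x^17 on (ℤ/47ℤ)^× is x ↦ x^19, because 17·19 = 323 = 7·46 + 1 ≡ 1 (mod 46) and x^{46} = 1 for x ≠ 0 (Fermat). So ψ⁻¹(14) = 14^19 mod 47.
Repeated squaring mod 47: 14^1 ≡ 14, 14^2 ≡ 14² = 196 ≡ 8, 14^4 ≡ 8² = 64 ≡ 17, 14^8 ≡ 17² = 289 ≡ 7, 14^16 ≡ 7² = 49 ≡ 2. Since 19 = 16 + 2 + 1, 14^19 ≡ 2·8·14: 2·8 = 16, then 16·14 = 224 ≡ 36. So 14^19 ≡ 36 (mod 47).
Hence ψ⁻¹(14) = 36.

36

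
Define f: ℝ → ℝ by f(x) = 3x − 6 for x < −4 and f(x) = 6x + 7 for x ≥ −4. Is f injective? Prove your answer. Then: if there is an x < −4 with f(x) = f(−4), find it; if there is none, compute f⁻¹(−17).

-4

Both pieces are strictly increasing (slopes 3 and 6), so each is injective on its own interval.
The left piece maps (−∞, −4) onto (−∞, −18); the right piece maps [−4, ∞) onto [−17, ∞).
These images are disjoint, so no value is attained by both pieces. Hence f is injective.
Because the two images are disjoint, no x < −4 has f(x) = f(−4), so we compute f⁻¹(−17): −17 lies in [−17, ∞), so solve 6x + 7 = −17: x = (−17 − 7)/6 = −4.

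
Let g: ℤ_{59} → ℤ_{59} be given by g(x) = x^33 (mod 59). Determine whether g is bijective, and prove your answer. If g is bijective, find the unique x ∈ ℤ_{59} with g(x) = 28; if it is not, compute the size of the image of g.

Since 59 is prime, the nonzero elements of ℤ_{59} form a cyclic group of order 58.
As gcd(33, 58) = 1, raising to the 33rd power is a bijection on this group: if x_1^33 ≡ x_2^33 then (x_1x_2^{−1})^33 = 1, and the only element of order dividing gcd(33, 58) = 1 is 1, so x_1 = x_2.
With g(0) = 0 this makes g injective on all of ℤ_{59}, hence bijective (finite equal-size domain and codomain). In particular g is bijective.
Since g is bijective, we find the preimage of 28. The inverse of x ↦ x^33 on (ℤ_{59})^× is x ↦ x^51, because 33·51 = 1683 = 29·58 + 1 ≡ 1 (mod 58) and x^{58} = 1 for x ≠ 0 (Fermat). So g⁻¹(28) = 28^51 mod 59.
Repeated squaring mod 59: 28^1 ≡ 28, 28^2 ≡ 28² = 784 ≡ 17, 28^4 ≡ 17² = 289 ≡ 53, 28^8 ≡ 53² = 2809 ≡ 36, 28^16 ≡ 36² = 1296 ≡ 57, 28^32 ≡ 57² = 3249 ≡ 4. Since 51 = 32 + 16 + 2 + 1, 28^51 ≡ 4·57·17·28: 4·57 = 228 ≡ 51, then 51·17 = 867 ≡ 41, then 41·28 = 1148 ≡ 27. So 28^51 ≡ 27 (mod 59).
Hence g⁻¹(28) = 27.

27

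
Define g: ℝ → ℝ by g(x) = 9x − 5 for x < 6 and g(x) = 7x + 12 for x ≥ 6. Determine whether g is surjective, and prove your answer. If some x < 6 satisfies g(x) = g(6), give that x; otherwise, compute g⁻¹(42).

47/9

Both pieces are strictly increasing (slopes 9 and 7), so each is injective on its own interval.
The left piece maps (−∞, 6) onto (−∞, 49); the right piece maps [6, ∞) onto [54, ∞).
The union (−∞, 49) ∪ [54, ∞) omits the interval between 49 and 54; in particular 49 has no preimage. So g is not surjective.
Because the two images are disjoint, no x < 6 has g(x) = g(6), so we compute g⁻¹(42): 42 lies in (−∞, 49), so solve 9x − 5 = 42: x = (42 + 5)/9 = 47/9.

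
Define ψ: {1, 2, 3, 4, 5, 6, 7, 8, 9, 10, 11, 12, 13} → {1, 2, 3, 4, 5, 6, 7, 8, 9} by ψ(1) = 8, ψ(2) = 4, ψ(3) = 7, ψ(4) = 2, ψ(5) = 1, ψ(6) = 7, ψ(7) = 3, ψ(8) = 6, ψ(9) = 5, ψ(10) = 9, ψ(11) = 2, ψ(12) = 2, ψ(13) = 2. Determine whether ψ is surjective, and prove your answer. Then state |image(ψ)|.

Every element of the codomain has a preimage: 1 = ψ(5), 2 = ψ(4), 3 = ψ(7), 4 = ψ(2), 5 = ψ(9), 6 = ψ(8), 7 = ψ(3), 8 = ψ(1), 9 = ψ(10).
Thus ψ is surjective.
The image of ψ is {1, 2, 3, 4, 5, 6, 7, 8, 9}, which has 9 elements.

9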